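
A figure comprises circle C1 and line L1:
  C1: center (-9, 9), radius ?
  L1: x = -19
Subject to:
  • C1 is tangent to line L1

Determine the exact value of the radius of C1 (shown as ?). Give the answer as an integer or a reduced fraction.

1. [C1‖L1]  r_C1² − 100 = 0  ⇒  r_C1 = 10 (r>0 drops 1)

10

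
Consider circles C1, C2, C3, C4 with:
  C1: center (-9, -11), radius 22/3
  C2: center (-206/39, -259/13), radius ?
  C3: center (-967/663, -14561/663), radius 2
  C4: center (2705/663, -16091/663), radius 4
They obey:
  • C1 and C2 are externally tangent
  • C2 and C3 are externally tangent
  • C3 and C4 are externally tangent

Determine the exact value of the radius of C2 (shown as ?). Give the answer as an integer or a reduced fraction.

7/3

1. [ext C1·C2]  r_C2² + (44/3)r_C2 − 119/3 = 0  ⇒  r_C2 = 7/3 (r>0 drops 1)
2. [ext C2·C3]  r_C2² + 4r_C2 − 133/9 = 0  ⇒  r_C2 = 7/3 (r>0 drops 1)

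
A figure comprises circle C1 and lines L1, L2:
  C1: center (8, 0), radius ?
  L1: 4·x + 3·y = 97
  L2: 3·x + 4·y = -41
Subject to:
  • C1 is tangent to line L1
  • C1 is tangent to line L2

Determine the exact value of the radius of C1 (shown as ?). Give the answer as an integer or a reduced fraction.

13

1. [C1‖L1]  r_C1² − 169 = 0  ⇒  r_C1 = 13 (r>0 drops 1)
2. [C1‖L2]  r_C1² − 169 = 0  ⇒  r_C1 = 13 (r>0 drops 1)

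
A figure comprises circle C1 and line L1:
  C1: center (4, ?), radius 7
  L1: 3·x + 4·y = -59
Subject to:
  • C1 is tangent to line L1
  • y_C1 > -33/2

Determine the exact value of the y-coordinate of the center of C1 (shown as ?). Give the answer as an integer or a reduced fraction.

-9

1. [C1‖L1]  y_C1² + (71/2)y_C1 + 477/2 = 0  ⇒  y_C1 = -53/2 or -9
2. given y_C1 > -33/2: keep -9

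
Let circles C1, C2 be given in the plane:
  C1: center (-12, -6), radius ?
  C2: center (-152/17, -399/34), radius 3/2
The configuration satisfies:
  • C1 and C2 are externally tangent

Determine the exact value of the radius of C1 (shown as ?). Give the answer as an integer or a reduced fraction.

1. [ext C1·C2]  r_C1² + 3r_C1 − 40 = 0  ⇒  r_C1 = 5 (r>0 drops 1)

5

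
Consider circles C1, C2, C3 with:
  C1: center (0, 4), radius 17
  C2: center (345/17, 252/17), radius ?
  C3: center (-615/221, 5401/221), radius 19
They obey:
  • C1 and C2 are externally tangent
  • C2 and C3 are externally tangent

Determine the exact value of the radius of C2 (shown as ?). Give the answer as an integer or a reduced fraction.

6

1. [ext C1·C2]  r_C2² + 34r_C2 − 240 = 0  ⇒  r_C2 = 6 (r>0 drops 1)
2. [ext C2·C3]  r_C2² + 38r_C2 − 264 = 0  ⇒  r_C2 = 6 (r>0 drops 1)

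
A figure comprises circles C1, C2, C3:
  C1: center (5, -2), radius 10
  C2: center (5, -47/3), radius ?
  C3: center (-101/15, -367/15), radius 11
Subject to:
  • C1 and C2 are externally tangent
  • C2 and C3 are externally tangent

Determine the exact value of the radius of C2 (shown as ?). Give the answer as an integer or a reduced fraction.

11/3

1. [ext C1·C2]  r_C2² + 20r_C2 − 781/9 = 0  ⇒  r_C2 = 11/3 (r>0 drops 1)
2. [ext C2·C3]  r_C2² + 22r_C2 − 847/9 = 0  ⇒  r_C2 = 11/3 (r>0 drops 1)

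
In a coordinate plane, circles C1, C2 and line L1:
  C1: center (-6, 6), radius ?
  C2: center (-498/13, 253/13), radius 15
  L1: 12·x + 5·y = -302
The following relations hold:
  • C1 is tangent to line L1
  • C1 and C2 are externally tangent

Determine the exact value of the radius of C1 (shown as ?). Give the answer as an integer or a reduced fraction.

20

1. [C1‖L1]  r_C1² − 400 = 0  ⇒  r_C1 = 20 (r>0 drops 1)
2. [ext C1·C2]  r_C1² + 30r_C1 − 1000 = 0  ⇒  r_C1 = 20 (r>0 drops 1)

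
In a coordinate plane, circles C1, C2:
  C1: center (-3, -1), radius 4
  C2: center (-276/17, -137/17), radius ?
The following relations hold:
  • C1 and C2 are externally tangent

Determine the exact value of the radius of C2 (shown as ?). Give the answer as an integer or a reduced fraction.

1. [ext C1·C2]  r_C2² + 8r_C2 − 209 = 0  ⇒  r_C2 = 11 (r>0 drops 1)

11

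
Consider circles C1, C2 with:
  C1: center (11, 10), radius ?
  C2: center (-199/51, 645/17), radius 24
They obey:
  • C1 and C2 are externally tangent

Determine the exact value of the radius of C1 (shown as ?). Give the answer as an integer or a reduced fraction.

23/3

1. [ext C1·C2]  r_C1² + 48r_C1 − 3841/9 = 0  ⇒  r_C1 = 23/3 (r>0 drops 1)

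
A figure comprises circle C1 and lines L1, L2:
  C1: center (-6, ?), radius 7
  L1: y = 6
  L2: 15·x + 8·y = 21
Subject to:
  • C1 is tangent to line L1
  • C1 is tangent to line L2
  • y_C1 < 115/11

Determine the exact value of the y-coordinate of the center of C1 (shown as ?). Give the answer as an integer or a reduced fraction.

1. [C1‖L1]  y_C1² − 12y_C1 − 13 = 0  ⇒  y_C1 = -1 or 13
2. [C1‖L2]  y_C1² − (111/4)y_C1 − 115/4 = 0  ⇒  y_C1 = -1 or 115/4

-1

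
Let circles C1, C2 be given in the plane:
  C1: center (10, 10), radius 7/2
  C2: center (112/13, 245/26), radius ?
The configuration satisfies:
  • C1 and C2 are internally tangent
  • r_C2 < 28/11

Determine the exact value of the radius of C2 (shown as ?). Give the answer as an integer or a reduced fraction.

2

1. [int C1,C2]  r_C2² − 7r_C2 + 10 = 0  ⇒  r_C2 = 2 or 5
2. given r_C2 < 28/11: keep 2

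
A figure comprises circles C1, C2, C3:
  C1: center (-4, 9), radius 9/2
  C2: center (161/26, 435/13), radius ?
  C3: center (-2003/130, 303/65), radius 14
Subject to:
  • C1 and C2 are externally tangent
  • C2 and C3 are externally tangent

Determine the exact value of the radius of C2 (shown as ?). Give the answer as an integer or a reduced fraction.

1. [ext C1·C2]  r_C2² + 9r_C2 − 682 = 0  ⇒  r_C2 = 22 (r>0 drops 1)
2. [ext C2·C3]  r_C2² + 28r_C2 − 1100 = 0  ⇒  r_C2 = 22 (r>0 drops 1)

22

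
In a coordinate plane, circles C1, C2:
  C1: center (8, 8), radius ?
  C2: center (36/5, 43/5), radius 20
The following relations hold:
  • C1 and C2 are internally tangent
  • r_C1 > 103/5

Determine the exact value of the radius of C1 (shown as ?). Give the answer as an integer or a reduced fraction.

1. [int C1,C2]  r_C1² − 40r_C1 + 399 = 0  ⇒  r_C1 = 19 or 21
2. given r_C1 > 103/5: keep 21

21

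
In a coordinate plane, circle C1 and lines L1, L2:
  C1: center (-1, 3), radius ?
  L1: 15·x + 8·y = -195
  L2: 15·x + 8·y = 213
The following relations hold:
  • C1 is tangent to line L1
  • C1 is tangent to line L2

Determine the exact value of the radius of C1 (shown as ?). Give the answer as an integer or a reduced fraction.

1. [C1‖L1]  r_C1² − 144 = 0  ⇒  r_C1 = 12 (r>0 drops 1)
2. [C1‖L2]  r_C1² − 144 = 0  ⇒  r_C1 = 12 (r>0 drops 1)

12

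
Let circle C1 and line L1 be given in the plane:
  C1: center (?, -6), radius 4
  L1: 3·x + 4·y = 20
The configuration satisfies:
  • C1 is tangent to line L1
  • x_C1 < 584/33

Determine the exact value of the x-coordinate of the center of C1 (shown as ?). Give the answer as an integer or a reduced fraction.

8

1. [C1‖L1]  x_C1² − (88/3)x_C1 + 512/3 = 0  ⇒  x_C1 = 8 or 64/3
2. given x_C1 < 584/33: keep 8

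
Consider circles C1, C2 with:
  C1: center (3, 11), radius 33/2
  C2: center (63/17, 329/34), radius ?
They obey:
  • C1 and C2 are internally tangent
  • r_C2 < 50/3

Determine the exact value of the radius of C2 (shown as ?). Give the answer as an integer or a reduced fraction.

1. [int C1,C2]  r_C2² − 33r_C2 + 270 = 0  ⇒  r_C2 = 15 or 18
2. given r_C2 < 50/3: keep 15

15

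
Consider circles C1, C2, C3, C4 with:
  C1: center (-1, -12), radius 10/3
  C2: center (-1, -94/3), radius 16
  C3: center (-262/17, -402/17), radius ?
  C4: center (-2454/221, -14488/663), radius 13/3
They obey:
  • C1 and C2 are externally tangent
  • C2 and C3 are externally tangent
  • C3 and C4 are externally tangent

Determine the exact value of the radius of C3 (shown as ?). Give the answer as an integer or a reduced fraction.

1/3

1. [ext C2·C3]  r_C3² + 32r_C3 − 97/9 = 0  ⇒  r_C3 = 1/3 (r>0 drops 1)
2. [ext C3·C4]  r_C3² + (26/3)r_C3 − 3 = 0  ⇒  r_C3 = 1/3 (r>0 drops 1)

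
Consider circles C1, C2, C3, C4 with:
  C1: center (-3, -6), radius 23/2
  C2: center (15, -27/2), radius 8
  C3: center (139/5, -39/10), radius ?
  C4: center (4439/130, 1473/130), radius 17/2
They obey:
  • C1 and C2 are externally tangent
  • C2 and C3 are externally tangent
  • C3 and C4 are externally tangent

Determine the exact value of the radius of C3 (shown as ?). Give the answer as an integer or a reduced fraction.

8

1. [ext C2·C3]  r_C3² + 16r_C3 − 192 = 0  ⇒  r_C3 = 8 (r>0 drops 1)
2. [ext C3·C4]  r_C3² + 17r_C3 − 200 = 0  ⇒  r_C3 = 8 (r>0 drops 1)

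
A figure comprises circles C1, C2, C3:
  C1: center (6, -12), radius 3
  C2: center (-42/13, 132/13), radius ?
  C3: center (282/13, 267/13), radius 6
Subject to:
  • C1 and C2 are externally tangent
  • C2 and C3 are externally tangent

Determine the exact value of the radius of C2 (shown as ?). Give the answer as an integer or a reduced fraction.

21

1. [ext C1·C2]  r_C2² + 6r_C2 − 567 = 0  ⇒  r_C2 = 21 (r>0 drops 1)
2. [ext C2·C3]  r_C2² + 12r_C2 − 693 = 0  ⇒  r_C2 = 21 (r>0 drops 1)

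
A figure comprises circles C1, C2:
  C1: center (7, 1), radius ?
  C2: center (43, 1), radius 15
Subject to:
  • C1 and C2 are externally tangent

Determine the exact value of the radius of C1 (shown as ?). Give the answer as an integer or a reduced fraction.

1. [ext C1·C2]  r_C1² + 30r_C1 − 1071 = 0  ⇒  r_C1 = 21 (r>0 drops 1)

21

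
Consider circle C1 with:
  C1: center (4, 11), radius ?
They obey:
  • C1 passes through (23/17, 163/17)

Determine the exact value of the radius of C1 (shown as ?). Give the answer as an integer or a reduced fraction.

1. [C1∋P]  r_C1² − 9 = 0  ⇒  r_C1 = 3 (r>0 drops 1)

3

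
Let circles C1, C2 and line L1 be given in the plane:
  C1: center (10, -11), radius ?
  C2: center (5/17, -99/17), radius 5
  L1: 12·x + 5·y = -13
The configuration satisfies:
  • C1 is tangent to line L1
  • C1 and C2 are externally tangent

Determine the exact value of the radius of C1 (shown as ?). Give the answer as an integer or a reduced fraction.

1. [C1‖L1]  r_C1² − 36 = 0  ⇒  r_C1 = 6 (r>0 drops 1)
2. [ext C1·C2]  r_C1² + 10r_C1 − 96 = 0  ⇒  r_C1 = 6 (r>0 drops 1)

6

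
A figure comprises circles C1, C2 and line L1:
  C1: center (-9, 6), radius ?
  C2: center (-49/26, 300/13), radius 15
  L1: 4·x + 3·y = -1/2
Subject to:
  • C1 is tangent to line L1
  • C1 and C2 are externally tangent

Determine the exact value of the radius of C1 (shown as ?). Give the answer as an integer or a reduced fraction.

1. [C1‖L1]  r_C1² − 49/4 = 0  ⇒  r_C1 = 7/2 (r>0 drops 1)
2. [ext C1·C2]  r_C1² + 30r_C1 − 469/4 = 0  ⇒  r_C1 = 7/2 (r>0 drops 1)

7/2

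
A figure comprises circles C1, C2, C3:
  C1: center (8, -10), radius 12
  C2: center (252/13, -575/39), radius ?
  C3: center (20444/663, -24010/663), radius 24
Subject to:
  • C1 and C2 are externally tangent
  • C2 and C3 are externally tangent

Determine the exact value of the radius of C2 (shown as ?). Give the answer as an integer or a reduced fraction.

1. [ext C1·C2]  r_C2² + 24r_C2 − 73/9 = 0  ⇒  r_C2 = 1/3 (r>0 drops 1)
2. [ext C2·C3]  r_C2² + 48r_C2 − 145/9 = 0  ⇒  r_C2 = 1/3 (r>0 drops 1)

1/3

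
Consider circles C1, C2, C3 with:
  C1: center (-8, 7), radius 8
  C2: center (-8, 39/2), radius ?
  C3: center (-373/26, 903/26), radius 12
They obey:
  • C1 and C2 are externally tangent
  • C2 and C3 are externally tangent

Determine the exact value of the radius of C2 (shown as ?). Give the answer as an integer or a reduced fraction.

1. [ext C1·C2]  r_C2² + 16r_C2 − 369/4 = 0  ⇒  r_C2 = 9/2 (r>0 drops 1)
2. [ext C2·C3]  r_C2² + 24r_C2 − 513/4 = 0  ⇒  r_C2 = 9/2 (r>0 drops 1)

9/2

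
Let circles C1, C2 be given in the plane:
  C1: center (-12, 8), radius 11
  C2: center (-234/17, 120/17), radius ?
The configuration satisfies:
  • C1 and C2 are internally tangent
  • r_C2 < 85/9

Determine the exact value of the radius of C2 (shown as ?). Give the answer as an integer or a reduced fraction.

1. [int C1,C2]  r_C2² − 22r_C2 + 117 = 0  ⇒  r_C2 = 9 or 13
2. given r_C2 < 85/9: keep 9

9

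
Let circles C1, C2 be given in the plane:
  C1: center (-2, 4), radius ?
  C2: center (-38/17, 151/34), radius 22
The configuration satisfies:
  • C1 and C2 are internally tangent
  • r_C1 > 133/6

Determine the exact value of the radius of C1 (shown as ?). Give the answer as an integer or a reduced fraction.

1. [int C1,C2]  r_C1² − 44r_C1 + 1935/4 = 0  ⇒  r_C1 = 43/2 or 45/2
2. given r_C1 > 133/6: keep 45/2

45/2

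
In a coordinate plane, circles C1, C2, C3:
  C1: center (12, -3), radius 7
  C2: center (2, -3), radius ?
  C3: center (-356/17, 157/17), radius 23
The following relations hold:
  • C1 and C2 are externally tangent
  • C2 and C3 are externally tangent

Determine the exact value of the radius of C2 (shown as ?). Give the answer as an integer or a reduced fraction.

1. [ext C1·C2]  r_C2² + 14r_C2 − 51 = 0  ⇒  r_C2 = 3 (r>0 drops 1)
2. [ext C2·C3]  r_C2² + 46r_C2 − 147 = 0  ⇒  r_C2 = 3 (r>0 drops 1)

3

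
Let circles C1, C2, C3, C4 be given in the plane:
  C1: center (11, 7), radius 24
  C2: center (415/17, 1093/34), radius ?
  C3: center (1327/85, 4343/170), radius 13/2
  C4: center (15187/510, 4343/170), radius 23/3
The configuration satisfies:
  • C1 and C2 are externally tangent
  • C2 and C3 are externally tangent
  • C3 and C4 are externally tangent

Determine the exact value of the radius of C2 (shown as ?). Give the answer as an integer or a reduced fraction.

1. [ext C1·C2]  r_C2² + 48r_C2 − 945/4 = 0  ⇒  r_C2 = 9/2 (r>0 drops 1)
2. [ext C2·C3]  r_C2² + 13r_C2 − 315/4 = 0  ⇒  r_C2 = 9/2 (r>0 drops 1)

9/2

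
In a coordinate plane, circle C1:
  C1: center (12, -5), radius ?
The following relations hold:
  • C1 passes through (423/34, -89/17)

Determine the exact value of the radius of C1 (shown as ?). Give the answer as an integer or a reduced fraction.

1/2

1. [C1∋P]  r_C1² − 1/4 = 0  ⇒  r_C1 = 1/2 (r>0 drops 1)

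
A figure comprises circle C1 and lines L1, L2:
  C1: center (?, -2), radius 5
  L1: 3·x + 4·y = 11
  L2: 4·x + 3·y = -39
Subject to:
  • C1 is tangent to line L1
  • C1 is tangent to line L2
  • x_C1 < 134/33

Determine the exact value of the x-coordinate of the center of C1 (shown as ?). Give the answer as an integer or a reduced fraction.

1. [C1‖L1]  x_C1² − (38/3)x_C1 − 88/3 = 0  ⇒  x_C1 = -2 or 44/3
2. [C1‖L2]  x_C1² + (33/2)x_C1 + 29 = 0  ⇒  x_C1 = -29/2 or -2

-2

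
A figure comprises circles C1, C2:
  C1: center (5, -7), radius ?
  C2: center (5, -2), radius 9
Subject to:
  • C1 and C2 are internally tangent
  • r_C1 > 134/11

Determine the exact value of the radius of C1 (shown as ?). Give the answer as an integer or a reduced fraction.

1. [int C1,C2]  r_C1² − 18r_C1 + 56 = 0  ⇒  r_C1 = 4 or 14
2. given r_C1 > 134/11: keep 14

14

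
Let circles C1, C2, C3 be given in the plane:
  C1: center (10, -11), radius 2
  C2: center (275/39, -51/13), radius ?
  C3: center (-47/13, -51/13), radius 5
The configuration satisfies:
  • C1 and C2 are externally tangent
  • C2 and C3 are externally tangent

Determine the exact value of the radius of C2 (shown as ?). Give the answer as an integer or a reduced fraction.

17/3

1. [ext C1·C2]  r_C2² + 4r_C2 − 493/9 = 0  ⇒  r_C2 = 17/3 (r>0 drops 1)
2. [ext C2·C3]  r_C2² + 10r_C2 − 799/9 = 0  ⇒  r_C2 = 17/3 (r>0 drops 1)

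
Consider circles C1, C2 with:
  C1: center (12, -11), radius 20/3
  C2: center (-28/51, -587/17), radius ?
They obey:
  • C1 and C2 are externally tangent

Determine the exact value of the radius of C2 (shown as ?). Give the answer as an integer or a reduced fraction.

20

1. [ext C1·C2]  r_C2² + (40/3)r_C2 − 2000/3 = 0  ⇒  r_C2 = 20 (r>0 drops 1)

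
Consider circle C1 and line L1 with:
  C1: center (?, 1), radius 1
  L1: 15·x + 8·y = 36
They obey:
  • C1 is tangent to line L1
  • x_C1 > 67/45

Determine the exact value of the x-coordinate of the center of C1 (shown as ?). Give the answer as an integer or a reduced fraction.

3

1. [C1‖L1]  x_C1² − (56/15)x_C1 + 11/5 = 0  ⇒  x_C1 = 11/15 or 3
2. given x_C1 > 67/45: keep 3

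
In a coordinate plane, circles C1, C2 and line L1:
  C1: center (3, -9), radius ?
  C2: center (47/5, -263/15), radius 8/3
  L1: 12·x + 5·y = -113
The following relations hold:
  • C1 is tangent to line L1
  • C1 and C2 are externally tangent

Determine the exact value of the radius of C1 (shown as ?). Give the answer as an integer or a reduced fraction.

1. [C1‖L1]  r_C1² − 64 = 0  ⇒  r_C1 = 8 (r>0 drops 1)
2. [ext C1·C2]  r_C1² + (16/3)r_C1 − 320/3 = 0  ⇒  r_C1 = 8 (r>0 drops 1)

8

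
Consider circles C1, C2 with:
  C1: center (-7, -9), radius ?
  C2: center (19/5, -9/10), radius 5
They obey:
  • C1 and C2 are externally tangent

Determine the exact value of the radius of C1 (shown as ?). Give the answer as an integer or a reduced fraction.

1. [ext C1·C2]  r_C1² + 10r_C1 − 629/4 = 0  ⇒  r_C1 = 17/2 (r>0 drops 1)

17/2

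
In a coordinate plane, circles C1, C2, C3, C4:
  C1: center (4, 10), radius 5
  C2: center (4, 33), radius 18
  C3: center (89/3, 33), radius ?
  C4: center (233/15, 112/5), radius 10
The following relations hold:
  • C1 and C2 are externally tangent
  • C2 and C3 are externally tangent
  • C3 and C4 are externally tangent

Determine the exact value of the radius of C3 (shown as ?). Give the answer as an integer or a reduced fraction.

23/3

1. [ext C2·C3]  r_C3² + 36r_C3 − 3013/9 = 0  ⇒  r_C3 = 23/3 (r>0 drops 1)
2. [ext C3·C4]  r_C3² + 20r_C3 − 1909/9 = 0  ⇒  r_C3 = 23/3 (r>0 drops 1)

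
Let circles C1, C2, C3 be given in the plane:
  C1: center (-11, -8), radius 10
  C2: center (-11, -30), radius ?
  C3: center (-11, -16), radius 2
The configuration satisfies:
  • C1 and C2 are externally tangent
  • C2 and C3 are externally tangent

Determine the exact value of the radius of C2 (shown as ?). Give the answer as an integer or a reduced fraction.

1. [ext C1·C2]  r_C2² + 20r_C2 − 384 = 0  ⇒  r_C2 = 12 (r>0 drops 1)
2. [ext C2·C3]  r_C2² + 4r_C2 − 192 = 0  ⇒  r_C2 = 12 (r>0 drops 1)

12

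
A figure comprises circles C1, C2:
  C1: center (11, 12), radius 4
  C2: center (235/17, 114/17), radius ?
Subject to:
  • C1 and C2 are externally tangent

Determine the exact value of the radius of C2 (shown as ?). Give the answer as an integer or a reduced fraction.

2

1. [ext C1·C2]  r_C2² + 8r_C2 − 20 = 0  ⇒  r_C2 = 2 (r>0 drops 1)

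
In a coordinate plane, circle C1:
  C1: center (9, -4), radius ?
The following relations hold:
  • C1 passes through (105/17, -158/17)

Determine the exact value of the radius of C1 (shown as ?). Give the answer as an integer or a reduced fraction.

1. [C1∋P]  r_C1² − 36 = 0  ⇒  r_C1 = 6 (r>0 drops 1)

6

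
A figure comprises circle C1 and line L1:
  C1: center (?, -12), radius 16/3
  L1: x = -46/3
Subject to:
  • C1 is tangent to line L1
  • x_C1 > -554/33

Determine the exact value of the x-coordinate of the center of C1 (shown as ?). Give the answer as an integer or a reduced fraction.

1. [C1‖L1]  x_C1² + (92/3)x_C1 + 620/3 = 0  ⇒  x_C1 = -62/3 or -10
2. given x_C1 > -554/33: keep -10

-10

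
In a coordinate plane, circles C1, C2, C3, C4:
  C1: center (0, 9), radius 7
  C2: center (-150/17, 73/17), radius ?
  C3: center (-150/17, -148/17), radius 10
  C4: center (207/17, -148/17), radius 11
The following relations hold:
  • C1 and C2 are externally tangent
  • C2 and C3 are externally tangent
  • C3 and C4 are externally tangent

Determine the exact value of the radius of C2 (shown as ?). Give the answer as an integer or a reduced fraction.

3

1. [ext C1·C2]  r_C2² + 14r_C2 − 51 = 0  ⇒  r_C2 = 3 (r>0 drops 1)
2. [ext C2·C3]  r_C2² + 20r_C2 − 69 = 0  ⇒  r_C2 = 3 (r>0 drops 1)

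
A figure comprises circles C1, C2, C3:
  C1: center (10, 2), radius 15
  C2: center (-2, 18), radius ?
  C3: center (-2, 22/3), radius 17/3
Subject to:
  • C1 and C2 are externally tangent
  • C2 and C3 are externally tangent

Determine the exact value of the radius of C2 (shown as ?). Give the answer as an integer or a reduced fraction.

1. [ext C1·C2]  r_C2² + 30r_C2 − 175 = 0  ⇒  r_C2 = 5 (r>0 drops 1)
2. [ext C2·C3]  r_C2² + (34/3)r_C2 − 245/3 = 0  ⇒  r_C2 = 5 (r>0 drops 1)

5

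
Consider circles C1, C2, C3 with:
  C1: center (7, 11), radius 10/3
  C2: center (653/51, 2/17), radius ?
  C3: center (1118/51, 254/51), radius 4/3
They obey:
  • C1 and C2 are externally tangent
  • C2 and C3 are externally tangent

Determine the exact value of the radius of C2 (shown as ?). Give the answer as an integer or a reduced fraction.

1. [ext C1·C2]  r_C2² + (20/3)r_C2 − 141 = 0  ⇒  r_C2 = 9 (r>0 drops 1)
2. [ext C2·C3]  r_C2² + (8/3)r_C2 − 105 = 0  ⇒  r_C2 = 9 (r>0 drops 1)

9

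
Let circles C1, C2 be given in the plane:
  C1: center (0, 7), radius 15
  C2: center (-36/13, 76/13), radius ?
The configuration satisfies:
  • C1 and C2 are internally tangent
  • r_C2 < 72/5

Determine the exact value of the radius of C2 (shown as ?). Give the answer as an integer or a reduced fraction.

1. [int C1,C2]  r_C2² − 30r_C2 + 216 = 0  ⇒  r_C2 = 12 or 18
2. given r_C2 < 72/5: keep 12

12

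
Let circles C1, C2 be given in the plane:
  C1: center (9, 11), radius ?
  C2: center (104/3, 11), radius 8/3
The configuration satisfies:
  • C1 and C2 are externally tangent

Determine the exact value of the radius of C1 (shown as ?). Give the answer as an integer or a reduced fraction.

1. [ext C1·C2]  r_C1² + (16/3)r_C1 − 1955/3 = 0  ⇒  r_C1 = 23 (r>0 drops 1)

23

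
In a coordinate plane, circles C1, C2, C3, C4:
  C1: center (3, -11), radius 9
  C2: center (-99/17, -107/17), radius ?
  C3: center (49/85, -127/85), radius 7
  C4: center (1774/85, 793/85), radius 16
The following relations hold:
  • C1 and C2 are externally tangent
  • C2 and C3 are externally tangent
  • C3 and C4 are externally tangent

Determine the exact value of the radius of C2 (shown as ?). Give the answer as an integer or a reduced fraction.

1

1. [ext C1·C2]  r_C2² + 18r_C2 − 19 = 0  ⇒  r_C2 = 1 (r>0 drops 1)
2. [ext C2·C3]  r_C2² + 14r_C2 − 15 = 0  ⇒  r_C2 = 1 (r>0 drops 1)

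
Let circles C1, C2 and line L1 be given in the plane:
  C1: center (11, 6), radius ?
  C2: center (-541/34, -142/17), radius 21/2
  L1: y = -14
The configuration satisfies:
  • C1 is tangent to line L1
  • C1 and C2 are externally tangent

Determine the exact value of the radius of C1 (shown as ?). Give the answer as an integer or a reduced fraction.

1. [C1‖L1]  r_C1² − 400 = 0  ⇒  r_C1 = 20 (r>0 drops 1)
2. [ext C1·C2]  r_C1² + 21r_C1 − 820 = 0  ⇒  r_C1 = 20 (r>0 drops 1)

20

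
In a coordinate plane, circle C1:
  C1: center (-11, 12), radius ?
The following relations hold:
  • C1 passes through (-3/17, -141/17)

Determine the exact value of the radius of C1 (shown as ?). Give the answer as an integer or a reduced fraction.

1. [C1∋P]  r_C1² − 529 = 0  ⇒  r_C1 = 23 (r>0 drops 1)

23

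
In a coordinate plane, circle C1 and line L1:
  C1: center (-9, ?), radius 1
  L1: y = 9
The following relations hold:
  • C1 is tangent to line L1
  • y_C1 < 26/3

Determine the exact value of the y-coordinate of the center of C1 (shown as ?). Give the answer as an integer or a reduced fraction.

8

1. [C1‖L1]  y_C1² − 18y_C1 + 80 = 0  ⇒  y_C1 = 8 or 10
2. given y_C1 < 26/3: keep 8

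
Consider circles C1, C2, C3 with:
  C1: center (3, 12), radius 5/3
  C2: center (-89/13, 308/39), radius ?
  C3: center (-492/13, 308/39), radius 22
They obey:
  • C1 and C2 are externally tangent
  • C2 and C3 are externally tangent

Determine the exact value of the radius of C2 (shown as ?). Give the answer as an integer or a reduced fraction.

9

1. [ext C1·C2]  r_C2² + (10/3)r_C2 − 111 = 0  ⇒  r_C2 = 9 (r>0 drops 1)
2. [ext C2·C3]  r_C2² + 44r_C2 − 477 = 0  ⇒  r_C2 = 9 (r>0 drops 1)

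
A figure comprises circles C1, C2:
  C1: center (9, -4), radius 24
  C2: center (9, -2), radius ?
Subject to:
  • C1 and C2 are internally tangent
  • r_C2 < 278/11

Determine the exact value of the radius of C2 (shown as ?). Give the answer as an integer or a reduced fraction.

22

1. [int C1,C2]  r_C2² − 48r_C2 + 572 = 0  ⇒  r_C2 = 22 or 26
2. given r_C2 < 278/11: keep 22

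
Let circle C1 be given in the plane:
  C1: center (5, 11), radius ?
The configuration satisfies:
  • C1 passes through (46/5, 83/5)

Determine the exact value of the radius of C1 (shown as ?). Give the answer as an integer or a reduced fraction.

1. [C1∋P]  r_C1² − 49 = 0  ⇒  r_C1 = 7 (r>0 drops 1)

7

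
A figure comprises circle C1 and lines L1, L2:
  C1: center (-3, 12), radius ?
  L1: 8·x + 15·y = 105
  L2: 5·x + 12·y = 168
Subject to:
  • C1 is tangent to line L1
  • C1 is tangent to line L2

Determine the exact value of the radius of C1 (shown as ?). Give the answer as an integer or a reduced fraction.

1. [C1‖L1]  r_C1² − 9 = 0  ⇒  r_C1 = 3 (r>0 drops 1)
2. [C1‖L2]  r_C1² − 9 = 0  ⇒  r_C1 = 3 (r>0 drops 1)

3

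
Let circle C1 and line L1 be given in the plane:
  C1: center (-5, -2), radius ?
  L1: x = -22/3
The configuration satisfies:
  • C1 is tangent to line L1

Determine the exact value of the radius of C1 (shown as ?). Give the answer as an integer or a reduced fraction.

7/3

1. [C1‖L1]  r_C1² − 49/9 = 0  ⇒  r_C1 = 7/3 (r>0 drops 1)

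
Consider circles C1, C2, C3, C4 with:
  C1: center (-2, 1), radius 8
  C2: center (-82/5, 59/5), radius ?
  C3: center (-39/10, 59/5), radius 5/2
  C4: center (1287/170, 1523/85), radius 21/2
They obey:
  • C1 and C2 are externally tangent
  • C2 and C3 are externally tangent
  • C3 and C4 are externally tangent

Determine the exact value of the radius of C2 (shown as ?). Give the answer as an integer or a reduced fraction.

1. [ext C1·C2]  r_C2² + 16r_C2 − 260 = 0  ⇒  r_C2 = 10 (r>0 drops 1)
2. [ext C2·C3]  r_C2² + 5r_C2 − 150 = 0  ⇒  r_C2 = 10 (r>0 drops 1)

10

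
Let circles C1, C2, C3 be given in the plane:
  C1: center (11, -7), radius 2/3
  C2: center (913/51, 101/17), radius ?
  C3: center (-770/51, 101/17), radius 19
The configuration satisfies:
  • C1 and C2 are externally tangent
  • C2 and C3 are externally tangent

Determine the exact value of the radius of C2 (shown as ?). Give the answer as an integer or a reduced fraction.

1. [ext C1·C2]  r_C2² + (4/3)r_C2 − 644/3 = 0  ⇒  r_C2 = 14 (r>0 drops 1)
2. [ext C2·C3]  r_C2² + 38r_C2 − 728 = 0  ⇒  r_C2 = 14 (r>0 drops 1)

14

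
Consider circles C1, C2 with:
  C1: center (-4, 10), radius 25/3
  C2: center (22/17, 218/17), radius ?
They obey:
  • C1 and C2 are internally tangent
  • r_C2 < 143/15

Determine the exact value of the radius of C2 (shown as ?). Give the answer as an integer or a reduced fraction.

1. [int C1,C2]  r_C2² − (50/3)r_C2 + 301/9 = 0  ⇒  r_C2 = 7/3 or 43/3
2. given r_C2 < 143/15: keep 7/3

7/3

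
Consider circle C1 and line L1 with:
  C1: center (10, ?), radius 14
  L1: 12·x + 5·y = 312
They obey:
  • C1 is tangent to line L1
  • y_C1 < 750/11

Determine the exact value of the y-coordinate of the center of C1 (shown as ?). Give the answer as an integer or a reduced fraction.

1. [C1‖L1]  y_C1² − (384/5)y_C1 + 748/5 = 0  ⇒  y_C1 = 2 or 374/5
2. given y_C1 < 750/11: keep 2

2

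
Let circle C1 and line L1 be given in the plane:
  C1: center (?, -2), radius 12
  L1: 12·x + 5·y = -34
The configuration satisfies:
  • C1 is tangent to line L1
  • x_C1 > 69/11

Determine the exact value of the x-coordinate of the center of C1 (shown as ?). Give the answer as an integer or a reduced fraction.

1. [C1‖L1]  x_C1² + 4x_C1 − 165 = 0  ⇒  x_C1 = -15 or 11
2. given x_C1 > 69/11: keep 11

11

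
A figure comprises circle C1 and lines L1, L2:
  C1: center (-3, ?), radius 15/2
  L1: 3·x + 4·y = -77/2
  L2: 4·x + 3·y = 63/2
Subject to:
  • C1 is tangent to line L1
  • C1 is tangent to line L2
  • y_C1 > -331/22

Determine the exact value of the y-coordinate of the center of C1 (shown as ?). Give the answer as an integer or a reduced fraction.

2

1. [C1‖L1]  y_C1² + (59/4)y_C1 − 67/2 = 0  ⇒  y_C1 = -67/4 or 2
2. [C1‖L2]  y_C1² − 29y_C1 + 54 = 0  ⇒  y_C1 = 2 or 27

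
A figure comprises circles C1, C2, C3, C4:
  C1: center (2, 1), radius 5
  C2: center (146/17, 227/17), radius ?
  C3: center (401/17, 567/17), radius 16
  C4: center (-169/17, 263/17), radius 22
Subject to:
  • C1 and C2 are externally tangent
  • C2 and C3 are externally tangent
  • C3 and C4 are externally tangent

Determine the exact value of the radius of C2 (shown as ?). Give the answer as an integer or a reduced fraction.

1. [ext C1·C2]  r_C2² + 10r_C2 − 171 = 0  ⇒  r_C2 = 9 (r>0 drops 1)
2. [ext C2·C3]  r_C2² + 32r_C2 − 369 = 0  ⇒  r_C2 = 9 (r>0 drops 1)

9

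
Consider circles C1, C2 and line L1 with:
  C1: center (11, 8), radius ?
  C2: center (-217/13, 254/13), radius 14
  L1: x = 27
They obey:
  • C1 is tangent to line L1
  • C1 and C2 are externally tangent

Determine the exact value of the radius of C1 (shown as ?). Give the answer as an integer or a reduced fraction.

16

1. [C1‖L1]  r_C1² − 256 = 0  ⇒  r_C1 = 16 (r>0 drops 1)
2. [ext C1·C2]  r_C1² + 28r_C1 − 704 = 0  ⇒  r_C1 = 16 (r>0 drops 1)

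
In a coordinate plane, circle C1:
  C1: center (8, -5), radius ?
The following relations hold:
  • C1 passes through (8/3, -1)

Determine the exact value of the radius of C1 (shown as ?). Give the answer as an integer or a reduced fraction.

20/3

1. [C1∋P]  r_C1² − 400/9 = 0  ⇒  r_C1 = 20/3 (r>0 drops 1)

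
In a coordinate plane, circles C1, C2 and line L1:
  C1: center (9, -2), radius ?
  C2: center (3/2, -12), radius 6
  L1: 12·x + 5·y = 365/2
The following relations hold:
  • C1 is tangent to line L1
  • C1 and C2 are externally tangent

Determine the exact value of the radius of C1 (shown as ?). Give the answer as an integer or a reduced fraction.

1. [C1‖L1]  r_C1² − 169/4 = 0  ⇒  r_C1 = 13/2 (r>0 drops 1)
2. [ext C1·C2]  r_C1² + 12r_C1 − 481/4 = 0  ⇒  r_C1 = 13/2 (r>0 drops 1)

13/2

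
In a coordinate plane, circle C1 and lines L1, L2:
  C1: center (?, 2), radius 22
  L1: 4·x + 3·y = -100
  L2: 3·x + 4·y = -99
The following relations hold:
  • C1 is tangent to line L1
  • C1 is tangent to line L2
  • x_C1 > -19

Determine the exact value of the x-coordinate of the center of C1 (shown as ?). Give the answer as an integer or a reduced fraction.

1. [C1‖L1]  x_C1² + 53x_C1 − 54 = 0  ⇒  x_C1 = -54 or 1
2. [C1‖L2]  x_C1² + (214/3)x_C1 − 217/3 = 0  ⇒  x_C1 = -217/3 or 1

1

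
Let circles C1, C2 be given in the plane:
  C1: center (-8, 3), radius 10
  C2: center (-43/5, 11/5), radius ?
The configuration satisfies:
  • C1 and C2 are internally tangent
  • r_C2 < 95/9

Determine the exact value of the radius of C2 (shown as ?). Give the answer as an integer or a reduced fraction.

1. [int C1,C2]  r_C2² − 20r_C2 + 99 = 0  ⇒  r_C2 = 9 or 11
2. given r_C2 < 95/9: keep 9

9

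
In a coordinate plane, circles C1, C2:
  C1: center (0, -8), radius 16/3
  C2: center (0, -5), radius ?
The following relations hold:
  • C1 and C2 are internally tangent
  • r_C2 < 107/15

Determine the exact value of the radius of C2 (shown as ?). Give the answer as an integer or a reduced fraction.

1. [int C1,C2]  r_C2² − (32/3)r_C2 + 175/9 = 0  ⇒  r_C2 = 7/3 or 25/3
2. given r_C2 < 107/15: keep 7/3

7/3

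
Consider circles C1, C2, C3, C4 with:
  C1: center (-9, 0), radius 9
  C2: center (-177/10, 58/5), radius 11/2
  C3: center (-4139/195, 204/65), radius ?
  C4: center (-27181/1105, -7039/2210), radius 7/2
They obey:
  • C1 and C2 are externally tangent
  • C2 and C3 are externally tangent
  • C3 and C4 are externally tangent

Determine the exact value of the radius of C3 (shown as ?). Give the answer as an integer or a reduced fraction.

11/3

1. [ext C2·C3]  r_C3² + 11r_C3 − 484/9 = 0  ⇒  r_C3 = 11/3 (r>0 drops 1)
2. [ext C3·C4]  r_C3² + 7r_C3 − 352/9 = 0  ⇒  r_C3 = 11/3 (r>0 drops 1)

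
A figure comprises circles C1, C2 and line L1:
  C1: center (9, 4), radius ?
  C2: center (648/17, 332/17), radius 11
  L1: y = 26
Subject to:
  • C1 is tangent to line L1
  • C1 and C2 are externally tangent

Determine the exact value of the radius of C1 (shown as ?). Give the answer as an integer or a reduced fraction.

1. [C1‖L1]  r_C1² − 484 = 0  ⇒  r_C1 = 22 (r>0 drops 1)
2. [ext C1·C2]  r_C1² + 22r_C1 − 968 = 0  ⇒  r_C1 = 22 (r>0 drops 1)

22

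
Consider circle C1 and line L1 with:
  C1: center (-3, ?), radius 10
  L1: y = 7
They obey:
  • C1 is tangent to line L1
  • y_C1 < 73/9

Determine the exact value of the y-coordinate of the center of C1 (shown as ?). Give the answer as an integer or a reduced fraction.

1. [C1‖L1]  y_C1² − 14y_C1 − 51 = 0  ⇒  y_C1 = -3 or 17
2. given y_C1 < 73/9: keep -3

-3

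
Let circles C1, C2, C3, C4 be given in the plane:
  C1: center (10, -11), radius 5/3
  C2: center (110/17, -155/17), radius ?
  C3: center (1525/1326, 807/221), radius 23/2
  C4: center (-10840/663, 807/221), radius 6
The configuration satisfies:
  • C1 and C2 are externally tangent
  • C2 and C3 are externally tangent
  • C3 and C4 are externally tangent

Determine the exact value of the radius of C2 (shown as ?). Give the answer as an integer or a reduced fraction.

1. [ext C1·C2]  r_C2² + (10/3)r_C2 − 119/9 = 0  ⇒  r_C2 = 7/3 (r>0 drops 1)
2. [ext C2·C3]  r_C2² + 23r_C2 − 532/9 = 0  ⇒  r_C2 = 7/3 (r>0 drops 1)

7/3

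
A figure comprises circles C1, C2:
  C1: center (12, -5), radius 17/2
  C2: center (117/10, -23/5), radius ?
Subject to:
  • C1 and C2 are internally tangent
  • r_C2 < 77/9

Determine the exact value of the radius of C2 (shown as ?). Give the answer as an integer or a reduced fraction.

1. [int C1,C2]  r_C2² − 17r_C2 + 72 = 0  ⇒  r_C2 = 8 or 9
2. given r_C2 < 77/9: keep 8

8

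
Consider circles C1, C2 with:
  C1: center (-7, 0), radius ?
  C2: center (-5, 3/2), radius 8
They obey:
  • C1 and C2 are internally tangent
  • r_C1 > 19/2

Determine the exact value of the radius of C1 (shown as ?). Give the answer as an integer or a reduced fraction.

1. [int C1,C2]  r_C1² − 16r_C1 + 231/4 = 0  ⇒  r_C1 = 11/2 or 21/2
2. given r_C1 > 19/2: keep 21/2

21/2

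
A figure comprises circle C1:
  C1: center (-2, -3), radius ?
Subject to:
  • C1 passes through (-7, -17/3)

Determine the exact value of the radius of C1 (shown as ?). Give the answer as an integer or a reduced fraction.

1. [C1∋P]  r_C1² − 289/9 = 0  ⇒  r_C1 = 17/3 (r>0 drops 1)

17/3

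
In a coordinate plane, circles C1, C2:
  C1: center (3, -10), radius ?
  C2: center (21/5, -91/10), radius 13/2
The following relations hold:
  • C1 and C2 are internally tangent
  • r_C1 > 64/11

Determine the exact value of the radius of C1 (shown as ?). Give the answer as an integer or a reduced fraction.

8

1. [int C1,C2]  r_C1² − 13r_C1 + 40 = 0  ⇒  r_C1 = 5 or 8
2. given r_C1 > 64/11: keep 8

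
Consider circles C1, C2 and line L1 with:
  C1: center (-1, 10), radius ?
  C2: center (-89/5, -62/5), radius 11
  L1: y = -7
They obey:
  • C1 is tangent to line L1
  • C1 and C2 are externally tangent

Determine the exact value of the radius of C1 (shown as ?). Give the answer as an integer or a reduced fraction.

17

1. [C1‖L1]  r_C1² − 289 = 0  ⇒  r_C1 = 17 (r>0 drops 1)
2. [ext C1·C2]  r_C1² + 22r_C1 − 663 = 0  ⇒  r_C1 = 17 (r>0 drops 1)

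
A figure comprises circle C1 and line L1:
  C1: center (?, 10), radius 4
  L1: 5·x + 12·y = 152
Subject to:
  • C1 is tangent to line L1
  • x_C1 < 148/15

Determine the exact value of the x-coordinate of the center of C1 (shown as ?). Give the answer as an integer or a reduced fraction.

1. [C1‖L1]  x_C1² − (64/5)x_C1 − 336/5 = 0  ⇒  x_C1 = -4 or 84/5
2. given x_C1 < 148/15: keep -4

-4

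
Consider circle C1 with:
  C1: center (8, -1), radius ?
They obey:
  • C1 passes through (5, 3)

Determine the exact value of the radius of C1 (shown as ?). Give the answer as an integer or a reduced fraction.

5

1. [C1∋P]  r_C1² − 25 = 0  ⇒  r_C1 = 5 (r>0 drops 1)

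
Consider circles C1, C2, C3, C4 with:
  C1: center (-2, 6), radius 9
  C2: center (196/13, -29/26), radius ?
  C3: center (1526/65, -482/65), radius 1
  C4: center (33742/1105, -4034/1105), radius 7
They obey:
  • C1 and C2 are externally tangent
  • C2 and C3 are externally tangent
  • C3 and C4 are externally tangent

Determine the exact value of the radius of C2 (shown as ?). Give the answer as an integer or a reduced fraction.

19/2

1. [ext C1·C2]  r_C2² + 18r_C2 − 1045/4 = 0  ⇒  r_C2 = 19/2 (r>0 drops 1)
2. [ext C2·C3]  r_C2² + 2r_C2 − 437/4 = 0  ⇒  r_C2 = 19/2 (r>0 drops 1)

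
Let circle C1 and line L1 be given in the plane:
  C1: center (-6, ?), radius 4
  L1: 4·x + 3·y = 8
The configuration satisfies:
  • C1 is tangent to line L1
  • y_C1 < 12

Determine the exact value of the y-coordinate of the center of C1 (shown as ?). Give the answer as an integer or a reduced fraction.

4

1. [C1‖L1]  y_C1² − (64/3)y_C1 + 208/3 = 0  ⇒  y_C1 = 4 or 52/3
2. given y_C1 < 12: keep 4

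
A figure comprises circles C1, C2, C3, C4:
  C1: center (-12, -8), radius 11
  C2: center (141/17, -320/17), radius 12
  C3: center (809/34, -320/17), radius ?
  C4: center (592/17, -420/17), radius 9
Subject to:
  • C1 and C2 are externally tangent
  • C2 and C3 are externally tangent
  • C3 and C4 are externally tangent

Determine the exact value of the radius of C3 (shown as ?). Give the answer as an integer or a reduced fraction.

1. [ext C2·C3]  r_C3² + 24r_C3 − 385/4 = 0  ⇒  r_C3 = 7/2 (r>0 drops 1)
2. [ext C3·C4]  r_C3² + 18r_C3 − 301/4 = 0  ⇒  r_C3 = 7/2 (r>0 drops 1)

7/2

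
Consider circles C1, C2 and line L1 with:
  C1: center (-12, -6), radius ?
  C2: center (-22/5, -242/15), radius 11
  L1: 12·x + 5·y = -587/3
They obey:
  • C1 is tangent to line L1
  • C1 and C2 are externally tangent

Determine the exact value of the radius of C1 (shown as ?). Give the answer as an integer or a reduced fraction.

1. [C1‖L1]  r_C1² − 25/9 = 0  ⇒  r_C1 = 5/3 (r>0 drops 1)
2. [ext C1·C2]  r_C1² + 22r_C1 − 355/9 = 0  ⇒  r_C1 = 5/3 (r>0 drops 1)

5/3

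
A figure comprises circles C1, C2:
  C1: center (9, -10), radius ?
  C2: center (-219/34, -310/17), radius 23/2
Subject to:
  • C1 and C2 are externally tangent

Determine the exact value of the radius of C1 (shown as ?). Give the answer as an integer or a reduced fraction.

1. [ext C1·C2]  r_C1² + 23r_C1 − 174 = 0  ⇒  r_C1 = 6 (r>0 drops 1)

6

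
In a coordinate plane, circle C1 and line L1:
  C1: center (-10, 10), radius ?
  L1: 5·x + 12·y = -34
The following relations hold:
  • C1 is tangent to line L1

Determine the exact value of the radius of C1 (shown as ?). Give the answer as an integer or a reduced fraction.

8

1. [C1‖L1]  r_C1² − 64 = 0  ⇒  r_C1 = 8 (r>0 drops 1)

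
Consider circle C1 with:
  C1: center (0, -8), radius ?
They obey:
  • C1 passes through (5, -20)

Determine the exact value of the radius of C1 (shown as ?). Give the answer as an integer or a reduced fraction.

13

1. [C1∋P]  r_C1² − 169 = 0  ⇒  r_C1 = 13 (r>0 drops 1)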